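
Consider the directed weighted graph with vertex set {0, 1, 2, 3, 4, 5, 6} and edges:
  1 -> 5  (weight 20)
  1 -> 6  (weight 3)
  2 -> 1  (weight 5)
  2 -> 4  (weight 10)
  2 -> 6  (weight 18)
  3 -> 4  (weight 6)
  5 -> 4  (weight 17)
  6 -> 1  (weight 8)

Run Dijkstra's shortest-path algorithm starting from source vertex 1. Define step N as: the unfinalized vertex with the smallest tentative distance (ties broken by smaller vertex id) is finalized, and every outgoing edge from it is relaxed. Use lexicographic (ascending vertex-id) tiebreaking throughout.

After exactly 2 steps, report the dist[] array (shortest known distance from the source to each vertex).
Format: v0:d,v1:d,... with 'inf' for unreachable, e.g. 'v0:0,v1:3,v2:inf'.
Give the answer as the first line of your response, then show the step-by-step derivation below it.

v0:inf,v1:0,v2:inf,v3:inf,v4:inf,v5:20,v6:3

step 1: dist = v0:inf,v1:0,v2:inf,v3:inf,v4:inf,v5:20,v6:3
step 2: dist = v0:inf,v1:0,v2:inf,v3:inf,v4:inf,v5:20,v6:3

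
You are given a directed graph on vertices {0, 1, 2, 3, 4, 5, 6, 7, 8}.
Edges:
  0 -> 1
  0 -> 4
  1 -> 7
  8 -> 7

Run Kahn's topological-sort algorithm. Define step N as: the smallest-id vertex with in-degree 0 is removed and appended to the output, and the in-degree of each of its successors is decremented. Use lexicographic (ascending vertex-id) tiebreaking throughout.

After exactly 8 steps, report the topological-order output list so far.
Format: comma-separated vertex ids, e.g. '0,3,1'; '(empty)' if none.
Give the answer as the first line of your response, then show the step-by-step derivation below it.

0,1,2,3,4,5,6,8

step 1: output 0; order=[0]; indeg=(0,0,0,0,0,0,0,2,0)
step 2: output 1; order=[0,1]; indeg=(0,0,0,0,0,0,0,1,0)
step 3: output 2; order=[0,1,2]; indeg=(0,0,0,0,0,0,0,1,0)
step 4: output 3; order=[0,1,2,3]; indeg=(0,0,0,0,0,0,0,1,0)
step 5: output 4; order=[0,1,2,3,4]; indeg=(0,0,0,0,0,0,0,1,0)
step 6: output 5; order=[0,1,2,3,4,5]; indeg=(0,0,0,0,0,0,0,1,0)
step 7: output 6; order=[0,1,2,3,4,5,6]; indeg=(0,0,0,0,0,0,0,1,0)
step 8: output 8; order=[0,1,2,3,4,5,6,8]; indeg=(0,0,0,0,0,0,0,0,0)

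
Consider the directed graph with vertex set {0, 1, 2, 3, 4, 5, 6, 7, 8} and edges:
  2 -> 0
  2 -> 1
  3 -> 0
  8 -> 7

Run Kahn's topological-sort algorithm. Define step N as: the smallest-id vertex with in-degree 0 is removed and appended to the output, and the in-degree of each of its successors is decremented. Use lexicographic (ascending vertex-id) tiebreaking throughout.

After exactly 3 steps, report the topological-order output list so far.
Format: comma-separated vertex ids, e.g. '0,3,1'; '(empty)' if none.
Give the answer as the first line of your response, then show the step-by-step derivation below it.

2,1,3

step 1: output 2; order=[2]; indeg=(1,0,0,0,0,0,0,1,0)
step 2: output 1; order=[2,1]; indeg=(1,0,0,0,0,0,0,1,0)
step 3: output 3; order=[2,1,3]; indeg=(0,0,0,0,0,0,0,1,0)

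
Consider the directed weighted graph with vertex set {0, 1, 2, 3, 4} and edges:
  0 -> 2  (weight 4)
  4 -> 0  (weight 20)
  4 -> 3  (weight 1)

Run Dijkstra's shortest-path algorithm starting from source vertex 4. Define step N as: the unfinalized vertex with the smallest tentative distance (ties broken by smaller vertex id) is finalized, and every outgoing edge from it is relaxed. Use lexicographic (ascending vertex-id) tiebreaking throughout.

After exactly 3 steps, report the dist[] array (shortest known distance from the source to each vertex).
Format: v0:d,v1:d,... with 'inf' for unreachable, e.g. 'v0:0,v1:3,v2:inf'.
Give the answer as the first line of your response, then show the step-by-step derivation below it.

v0:20,v1:inf,v2:24,v3:1,v4:0

step 1: dist = v0:20,v1:inf,v2:inf,v3:1,v4:0
step 2: dist = v0:20,v1:inf,v2:inf,v3:1,v4:0
step 3: dist = v0:20,v1:inf,v2:24,v3:1,v4:0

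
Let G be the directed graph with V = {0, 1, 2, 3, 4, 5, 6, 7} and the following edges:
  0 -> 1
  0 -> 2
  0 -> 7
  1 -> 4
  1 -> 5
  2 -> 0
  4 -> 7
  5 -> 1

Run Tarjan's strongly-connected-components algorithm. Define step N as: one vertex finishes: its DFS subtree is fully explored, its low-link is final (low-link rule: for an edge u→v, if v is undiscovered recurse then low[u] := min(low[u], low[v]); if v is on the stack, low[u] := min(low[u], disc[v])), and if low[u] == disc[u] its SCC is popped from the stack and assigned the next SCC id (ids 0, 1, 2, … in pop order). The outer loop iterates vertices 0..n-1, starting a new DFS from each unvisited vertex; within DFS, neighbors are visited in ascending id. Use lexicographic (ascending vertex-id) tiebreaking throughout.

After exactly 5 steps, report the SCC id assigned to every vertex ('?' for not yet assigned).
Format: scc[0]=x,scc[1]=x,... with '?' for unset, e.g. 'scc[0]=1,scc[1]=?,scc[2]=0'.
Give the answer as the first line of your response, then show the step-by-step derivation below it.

scc[0]=?,scc[1]=2,scc[2]=?,scc[3]=?,scc[4]=1,scc[5]=2,scc[6]=?,scc[7]=0

step 1: low=(low[0]=0,low[1]=1,low[2]=?,low[3]=?,low[4]=2,low[5]=?,low[6]=?,low[7]=3); scc=(scc[0]=?,scc[1]=?,scc[2]=?,scc[3]=?,scc[4]=?,scc[5]=?,scc[6]=?,scc[7]=0)
step 2: low=(low[0]=0,low[1]=1,low[2]=?,low[3]=?,low[4]=2,low[5]=?,low[6]=?,low[7]=3); scc=(scc[0]=?,scc[1]=?,scc[2]=?,scc[3]=?,scc[4]=1,scc[5]=?,scc[6]=?,scc[7]=0)
step 3: low=(low[0]=0,low[1]=1,low[2]=?,low[3]=?,low[4]=2,low[5]=1,low[6]=?,low[7]=3); scc=(scc[0]=?,scc[1]=?,scc[2]=?,scc[3]=?,scc[4]=1,scc[5]=?,scc[6]=?,scc[7]=0)
step 4: low=(low[0]=0,low[1]=1,low[2]=?,low[3]=?,low[4]=2,low[5]=1,low[6]=?,low[7]=3); scc=(scc[0]=?,scc[1]=2,scc[2]=?,scc[3]=?,scc[4]=1,scc[5]=2,scc[6]=?,scc[7]=0)
step 5: low=(low[0]=0,low[1]=1,low[2]=0,low[3]=?,low[4]=2,low[5]=1,low[6]=?,low[7]=3); scc=(scc[0]=?,scc[1]=2,scc[2]=?,scc[3]=?,scc[4]=1,scc[5]=2,scc[6]=?,scc[7]=0)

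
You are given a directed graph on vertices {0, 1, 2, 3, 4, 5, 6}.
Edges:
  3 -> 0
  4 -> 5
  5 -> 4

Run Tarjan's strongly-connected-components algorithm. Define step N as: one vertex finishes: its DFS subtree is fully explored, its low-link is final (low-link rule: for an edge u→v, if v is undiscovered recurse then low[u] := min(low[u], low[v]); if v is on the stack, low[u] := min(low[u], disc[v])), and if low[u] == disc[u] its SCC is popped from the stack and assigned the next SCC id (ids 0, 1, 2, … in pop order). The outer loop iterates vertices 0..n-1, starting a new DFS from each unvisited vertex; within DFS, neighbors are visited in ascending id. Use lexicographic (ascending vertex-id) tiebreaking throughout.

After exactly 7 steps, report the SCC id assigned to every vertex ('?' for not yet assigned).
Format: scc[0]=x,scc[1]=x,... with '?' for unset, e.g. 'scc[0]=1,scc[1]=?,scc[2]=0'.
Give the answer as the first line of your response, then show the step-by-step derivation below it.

scc[0]=0,scc[1]=1,scc[2]=2,scc[3]=3,scc[4]=4,scc[5]=4,scc[6]=5

step 1: low=(low[0]=0,low[1]=?,low[2]=?,low[3]=?,low[4]=?,low[5]=?,low[6]=?); scc=(scc[0]=0,scc[1]=?,scc[2]=?,scc[3]=?,scc[4]=?,scc[5]=?,scc[6]=?)
step 2: low=(low[0]=0,low[1]=1,low[2]=?,low[3]=?,low[4]=?,low[5]=?,low[6]=?); scc=(scc[0]=0,scc[1]=1,scc[2]=?,scc[3]=?,scc[4]=?,scc[5]=?,scc[6]=?)
step 3: low=(low[0]=0,low[1]=1,low[2]=2,low[3]=?,low[4]=?,low[5]=?,low[6]=?); scc=(scc[0]=0,scc[1]=1,scc[2]=2,scc[3]=?,scc[4]=?,scc[5]=?,scc[6]=?)
step 4: low=(low[0]=0,low[1]=1,low[2]=2,low[3]=3,low[4]=?,low[5]=?,low[6]=?); scc=(scc[0]=0,scc[1]=1,scc[2]=2,scc[3]=3,scc[4]=?,scc[5]=?,scc[6]=?)
step 5: low=(low[0]=0,low[1]=1,low[2]=2,low[3]=3,low[4]=4,low[5]=4,low[6]=?); scc=(scc[0]=0,scc[1]=1,scc[2]=2,scc[3]=3,scc[4]=?,scc[5]=?,scc[6]=?)
step 6: low=(low[0]=0,low[1]=1,low[2]=2,low[3]=3,low[4]=4,low[5]=4,low[6]=?); scc=(scc[0]=0,scc[1]=1,scc[2]=2,scc[3]=3,scc[4]=4,scc[5]=4,scc[6]=?)
step 7: low=(low[0]=0,low[1]=1,low[2]=2,low[3]=3,low[4]=4,low[5]=4,low[6]=6); scc=(scc[0]=0,scc[1]=1,scc[2]=2,scc[3]=3,scc[4]=4,scc[5]=4,scc[6]=5)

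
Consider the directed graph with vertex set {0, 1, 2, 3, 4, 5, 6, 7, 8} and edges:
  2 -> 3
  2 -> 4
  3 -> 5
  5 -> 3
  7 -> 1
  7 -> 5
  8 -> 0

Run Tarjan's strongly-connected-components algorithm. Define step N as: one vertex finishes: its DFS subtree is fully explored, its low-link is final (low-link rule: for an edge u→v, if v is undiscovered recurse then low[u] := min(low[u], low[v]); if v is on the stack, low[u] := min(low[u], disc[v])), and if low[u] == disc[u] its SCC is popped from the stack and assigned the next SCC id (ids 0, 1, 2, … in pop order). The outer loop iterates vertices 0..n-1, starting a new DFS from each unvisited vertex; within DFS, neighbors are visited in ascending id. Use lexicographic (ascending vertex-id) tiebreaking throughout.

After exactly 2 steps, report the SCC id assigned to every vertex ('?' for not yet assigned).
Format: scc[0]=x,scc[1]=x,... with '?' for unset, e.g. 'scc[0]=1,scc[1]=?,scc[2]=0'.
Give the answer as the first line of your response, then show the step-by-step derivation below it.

scc[0]=0,scc[1]=1,scc[2]=?,scc[3]=?,scc[4]=?,scc[5]=?,scc[6]=?,scc[7]=?,scc[8]=?

step 1: low=(low[0]=0,low[1]=?,low[2]=?,low[3]=?,low[4]=?,low[5]=?,low[6]=?,low[7]=?,low[8]=?); scc=(scc[0]=0,scc[1]=?,scc[2]=?,scc[3]=?,scc[4]=?,scc[5]=?,scc[6]=?,scc[7]=?,scc[8]=?)
step 2: low=(low[0]=0,low[1]=1,low[2]=?,low[3]=?,low[4]=?,low[5]=?,low[6]=?,low[7]=?,low[8]=?); scc=(scc[0]=0,scc[1]=1,scc[2]=?,scc[3]=?,scc[4]=?,scc[5]=?,scc[6]=?,scc[7]=?,scc[8]=?)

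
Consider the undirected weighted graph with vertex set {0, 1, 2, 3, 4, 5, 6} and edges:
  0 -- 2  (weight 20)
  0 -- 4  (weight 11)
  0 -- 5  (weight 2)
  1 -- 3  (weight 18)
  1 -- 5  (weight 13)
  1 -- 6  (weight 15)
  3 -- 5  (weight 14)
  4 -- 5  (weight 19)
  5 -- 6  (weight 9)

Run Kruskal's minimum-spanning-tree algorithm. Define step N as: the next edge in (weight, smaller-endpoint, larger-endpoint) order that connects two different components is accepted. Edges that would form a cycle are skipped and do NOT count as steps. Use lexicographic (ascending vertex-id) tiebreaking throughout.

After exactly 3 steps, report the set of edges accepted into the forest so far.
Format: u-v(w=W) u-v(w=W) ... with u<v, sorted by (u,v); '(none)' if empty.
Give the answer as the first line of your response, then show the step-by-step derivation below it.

0-4(w=11) 0-5(w=2) 5-6(w=9)

step 1: add edge 0-5 (w=2); MST = {0-5(w=2)}
step 2: add edge 5-6 (w=9); MST = {0-5(w=2) 5-6(w=9)}
step 3: add edge 0-4 (w=11); MST = {0-4(w=11) 0-5(w=2) 5-6(w=9)}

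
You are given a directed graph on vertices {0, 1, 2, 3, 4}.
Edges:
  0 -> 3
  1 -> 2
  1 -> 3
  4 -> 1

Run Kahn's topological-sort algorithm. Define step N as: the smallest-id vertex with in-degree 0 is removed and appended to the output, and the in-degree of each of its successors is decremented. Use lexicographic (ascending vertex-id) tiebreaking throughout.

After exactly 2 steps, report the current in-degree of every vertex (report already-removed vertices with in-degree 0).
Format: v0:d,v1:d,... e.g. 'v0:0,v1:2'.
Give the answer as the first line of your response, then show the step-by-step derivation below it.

v0:0,v1:0,v2:1,v3:1,v4:0

step 1: output 0; order=[0]; indeg=(0,1,1,1,0)
step 2: output 4; order=[0,4]; indeg=(0,0,1,1,0)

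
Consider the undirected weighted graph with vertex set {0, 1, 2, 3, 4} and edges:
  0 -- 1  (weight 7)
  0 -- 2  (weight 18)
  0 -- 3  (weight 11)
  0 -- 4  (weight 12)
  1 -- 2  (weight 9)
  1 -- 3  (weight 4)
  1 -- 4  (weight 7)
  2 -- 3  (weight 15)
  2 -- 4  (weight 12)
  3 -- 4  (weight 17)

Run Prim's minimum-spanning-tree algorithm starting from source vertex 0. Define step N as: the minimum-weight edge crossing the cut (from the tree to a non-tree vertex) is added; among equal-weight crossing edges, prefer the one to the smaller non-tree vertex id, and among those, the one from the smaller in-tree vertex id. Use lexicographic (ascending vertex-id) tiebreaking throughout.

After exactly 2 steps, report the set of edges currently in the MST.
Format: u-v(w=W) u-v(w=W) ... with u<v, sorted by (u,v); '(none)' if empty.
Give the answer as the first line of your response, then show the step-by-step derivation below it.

0-1(w=7) 1-3(w=4)

step 1: add edge 0-1 (w=7); MST = {0-1(w=7)}
step 2: add edge 1-3 (w=4); MST = {0-1(w=7) 1-3(w=4)}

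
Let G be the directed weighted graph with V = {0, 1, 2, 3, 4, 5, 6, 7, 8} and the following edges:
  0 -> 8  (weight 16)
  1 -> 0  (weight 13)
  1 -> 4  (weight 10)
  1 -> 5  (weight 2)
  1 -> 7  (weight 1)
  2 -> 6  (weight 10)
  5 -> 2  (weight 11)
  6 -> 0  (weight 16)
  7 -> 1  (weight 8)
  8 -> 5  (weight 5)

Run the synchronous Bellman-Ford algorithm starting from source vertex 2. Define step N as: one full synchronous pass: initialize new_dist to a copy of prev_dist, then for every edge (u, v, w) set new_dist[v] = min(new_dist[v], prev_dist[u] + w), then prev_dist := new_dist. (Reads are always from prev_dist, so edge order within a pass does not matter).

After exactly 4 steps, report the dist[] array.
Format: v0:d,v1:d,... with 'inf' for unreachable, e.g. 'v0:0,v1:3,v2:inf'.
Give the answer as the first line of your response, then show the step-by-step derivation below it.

v0:26,v1:inf,v2:0,v3:inf,v4:inf,v5:47,v6:10,v7:inf,v8:42

step 1: dist = v0:inf,v1:inf,v2:0,v3:inf,v4:inf,v5:inf,v6:10,v7:inf,v8:inf
step 2: dist = v0:26,v1:inf,v2:0,v3:inf,v4:inf,v5:inf,v6:10,v7:inf,v8:inf
step 3: dist = v0:26,v1:inf,v2:0,v3:inf,v4:inf,v5:inf,v6:10,v7:inf,v8:42
step 4: dist = v0:26,v1:inf,v2:0,v3:inf,v4:inf,v5:47,v6:10,v7:inf,v8:42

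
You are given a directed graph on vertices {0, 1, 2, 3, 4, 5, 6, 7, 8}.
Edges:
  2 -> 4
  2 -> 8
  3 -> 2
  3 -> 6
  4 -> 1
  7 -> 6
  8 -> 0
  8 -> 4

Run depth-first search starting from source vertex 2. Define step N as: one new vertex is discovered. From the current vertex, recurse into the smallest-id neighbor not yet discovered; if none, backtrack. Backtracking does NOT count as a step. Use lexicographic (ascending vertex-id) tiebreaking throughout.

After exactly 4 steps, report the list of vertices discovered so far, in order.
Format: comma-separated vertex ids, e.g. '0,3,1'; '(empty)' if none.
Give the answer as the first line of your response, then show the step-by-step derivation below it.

2,4,1,8

step 1: discover 2; path=2; order=2
step 2: discover 4; path=2>4; order=2,4
step 3: discover 1; path=2>4>1; order=2,4,1
step 4: discover 8; path=2>8; order=2,4,1,8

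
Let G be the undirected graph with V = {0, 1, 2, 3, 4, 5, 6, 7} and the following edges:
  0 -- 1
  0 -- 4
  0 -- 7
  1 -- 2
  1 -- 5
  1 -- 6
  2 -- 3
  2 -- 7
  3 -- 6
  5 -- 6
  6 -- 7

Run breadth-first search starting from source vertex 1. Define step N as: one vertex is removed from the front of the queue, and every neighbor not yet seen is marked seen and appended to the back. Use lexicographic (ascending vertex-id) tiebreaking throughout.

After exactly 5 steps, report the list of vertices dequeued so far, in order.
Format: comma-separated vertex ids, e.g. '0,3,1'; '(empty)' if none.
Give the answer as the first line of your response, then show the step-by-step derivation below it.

1,0,2,5,6

step 1: dequeue 1; queue=[0,2,5,6]; order=1
step 2: dequeue 0; queue=[2,5,6,4,7]; order=1,0
step 3: dequeue 2; queue=[5,6,4,7,3]; order=1,0,2
step 4: dequeue 5; queue=[6,4,7,3]; order=1,0,2,5
step 5: dequeue 6; queue=[4,7,3]; order=1,0,2,5,6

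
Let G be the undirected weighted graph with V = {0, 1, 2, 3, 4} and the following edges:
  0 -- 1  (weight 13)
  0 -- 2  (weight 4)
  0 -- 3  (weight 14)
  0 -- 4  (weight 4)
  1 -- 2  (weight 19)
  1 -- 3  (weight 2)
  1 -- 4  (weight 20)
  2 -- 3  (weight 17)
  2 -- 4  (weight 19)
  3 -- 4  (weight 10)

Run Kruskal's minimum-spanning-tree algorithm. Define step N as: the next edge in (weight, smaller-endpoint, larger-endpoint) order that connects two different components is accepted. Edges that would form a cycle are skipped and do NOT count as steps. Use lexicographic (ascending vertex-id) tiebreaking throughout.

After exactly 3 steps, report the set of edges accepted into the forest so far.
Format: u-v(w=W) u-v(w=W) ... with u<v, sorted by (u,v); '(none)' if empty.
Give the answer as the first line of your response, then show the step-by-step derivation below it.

0-2(w=4) 0-4(w=4) 1-3(w=2)

step 1: add edge 1-3 (w=2); MST = {1-3(w=2)}
step 2: add edge 0-2 (w=4); MST = {0-2(w=4) 1-3(w=2)}
step 3: add edge 0-4 (w=4); MST = {0-2(w=4) 0-4(w=4) 1-3(w=2)}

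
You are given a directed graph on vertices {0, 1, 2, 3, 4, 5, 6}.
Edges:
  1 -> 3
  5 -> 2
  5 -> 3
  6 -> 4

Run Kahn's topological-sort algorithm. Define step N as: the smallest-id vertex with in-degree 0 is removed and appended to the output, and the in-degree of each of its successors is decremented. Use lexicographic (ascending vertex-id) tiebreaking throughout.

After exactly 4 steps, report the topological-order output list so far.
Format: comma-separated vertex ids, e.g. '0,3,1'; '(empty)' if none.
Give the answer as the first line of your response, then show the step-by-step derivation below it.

0,1,5,2

step 1: output 0; order=[0]; indeg=(0,0,1,2,1,0,0)
step 2: output 1; order=[0,1]; indeg=(0,0,1,1,1,0,0)
step 3: output 5; order=[0,1,5]; indeg=(0,0,0,0,1,0,0)
step 4: output 2; order=[0,1,5,2]; indeg=(0,0,0,0,1,0,0)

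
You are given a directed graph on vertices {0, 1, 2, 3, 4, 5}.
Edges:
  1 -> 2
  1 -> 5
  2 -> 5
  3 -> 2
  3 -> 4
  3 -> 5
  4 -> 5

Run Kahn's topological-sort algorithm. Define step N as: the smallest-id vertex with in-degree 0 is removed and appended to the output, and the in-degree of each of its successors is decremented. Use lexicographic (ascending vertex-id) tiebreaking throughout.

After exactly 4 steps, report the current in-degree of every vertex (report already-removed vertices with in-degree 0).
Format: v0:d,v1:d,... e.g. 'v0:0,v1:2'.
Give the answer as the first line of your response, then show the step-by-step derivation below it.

v0:0,v1:0,v2:0,v3:0,v4:0,v5:1

step 1: output 0; order=[0]; indeg=(0,0,2,0,1,4)
step 2: output 1; order=[0,1]; indeg=(0,0,1,0,1,3)
step 3: output 3; order=[0,1,3]; indeg=(0,0,0,0,0,2)
step 4: output 2; order=[0,1,3,2]; indeg=(0,0,0,0,0,1)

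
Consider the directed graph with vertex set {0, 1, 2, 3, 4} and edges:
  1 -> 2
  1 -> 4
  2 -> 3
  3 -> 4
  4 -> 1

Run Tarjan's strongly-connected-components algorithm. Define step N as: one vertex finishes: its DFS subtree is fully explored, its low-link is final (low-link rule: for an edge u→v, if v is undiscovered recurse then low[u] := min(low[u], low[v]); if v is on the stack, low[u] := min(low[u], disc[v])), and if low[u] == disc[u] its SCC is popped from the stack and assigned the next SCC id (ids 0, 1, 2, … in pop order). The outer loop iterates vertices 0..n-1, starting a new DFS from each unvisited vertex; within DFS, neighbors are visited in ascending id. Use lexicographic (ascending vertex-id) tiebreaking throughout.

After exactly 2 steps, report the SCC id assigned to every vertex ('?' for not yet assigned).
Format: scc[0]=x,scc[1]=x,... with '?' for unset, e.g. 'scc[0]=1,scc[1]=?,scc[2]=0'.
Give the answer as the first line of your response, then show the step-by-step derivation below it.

scc[0]=0,scc[1]=?,scc[2]=?,scc[3]=?,scc[4]=?

step 1: low=(low[0]=0,low[1]=?,low[2]=?,low[3]=?,low[4]=?); scc=(scc[0]=0,scc[1]=?,scc[2]=?,scc[3]=?,scc[4]=?)
step 2: low=(low[0]=0,low[1]=1,low[2]=2,low[3]=3,low[4]=1); scc=(scc[0]=0,scc[1]=?,scc[2]=?,scc[3]=?,scc[4]=?)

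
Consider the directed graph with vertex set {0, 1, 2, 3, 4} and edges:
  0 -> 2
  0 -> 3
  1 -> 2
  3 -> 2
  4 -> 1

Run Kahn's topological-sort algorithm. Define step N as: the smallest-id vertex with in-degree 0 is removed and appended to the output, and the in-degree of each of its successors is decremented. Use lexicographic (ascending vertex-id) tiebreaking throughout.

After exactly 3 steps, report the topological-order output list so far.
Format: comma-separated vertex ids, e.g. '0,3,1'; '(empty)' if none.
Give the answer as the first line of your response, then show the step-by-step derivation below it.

0,3,4

step 1: output 0; order=[0]; indeg=(0,1,2,0,0)
step 2: output 3; order=[0,3]; indeg=(0,1,1,0,0)
step 3: output 4; order=[0,3,4]; indeg=(0,0,1,0,0)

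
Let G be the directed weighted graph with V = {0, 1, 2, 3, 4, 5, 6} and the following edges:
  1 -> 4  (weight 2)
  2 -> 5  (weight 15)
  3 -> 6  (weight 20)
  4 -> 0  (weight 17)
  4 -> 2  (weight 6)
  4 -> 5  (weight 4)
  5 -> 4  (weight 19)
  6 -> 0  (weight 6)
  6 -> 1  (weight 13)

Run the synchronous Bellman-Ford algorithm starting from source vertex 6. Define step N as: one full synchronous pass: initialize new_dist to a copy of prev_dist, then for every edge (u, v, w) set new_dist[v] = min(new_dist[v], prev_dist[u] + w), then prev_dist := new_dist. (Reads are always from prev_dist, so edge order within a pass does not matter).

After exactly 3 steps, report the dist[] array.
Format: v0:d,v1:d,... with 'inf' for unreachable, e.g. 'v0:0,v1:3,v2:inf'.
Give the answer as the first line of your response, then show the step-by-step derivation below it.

v0:6,v1:13,v2:21,v3:inf,v4:15,v5:19,v6:0

step 1: dist = v0:6,v1:13,v2:inf,v3:inf,v4:inf,v5:inf,v6:0
step 2: dist = v0:6,v1:13,v2:inf,v3:inf,v4:15,v5:inf,v6:0
step 3: dist = v0:6,v1:13,v2:21,v3:inf,v4:15,v5:19,v6:0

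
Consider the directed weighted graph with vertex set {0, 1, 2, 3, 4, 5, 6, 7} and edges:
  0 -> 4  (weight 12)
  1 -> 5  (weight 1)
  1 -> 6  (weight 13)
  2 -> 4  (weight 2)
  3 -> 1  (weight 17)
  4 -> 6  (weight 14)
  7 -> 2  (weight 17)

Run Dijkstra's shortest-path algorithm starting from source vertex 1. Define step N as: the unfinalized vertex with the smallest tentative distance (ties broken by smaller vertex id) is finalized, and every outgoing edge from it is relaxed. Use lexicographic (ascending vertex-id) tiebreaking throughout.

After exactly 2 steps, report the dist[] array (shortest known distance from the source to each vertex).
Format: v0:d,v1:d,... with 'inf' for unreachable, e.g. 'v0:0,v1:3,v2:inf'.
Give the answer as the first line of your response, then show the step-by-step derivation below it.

v0:inf,v1:0,v2:inf,v3:inf,v4:inf,v5:1,v6:13,v7:inf

step 1: dist = v0:inf,v1:0,v2:inf,v3:inf,v4:inf,v5:1,v6:13,v7:inf
step 2: dist = v0:inf,v1:0,v2:inf,v3:inf,v4:inf,v5:1,v6:13,v7:inf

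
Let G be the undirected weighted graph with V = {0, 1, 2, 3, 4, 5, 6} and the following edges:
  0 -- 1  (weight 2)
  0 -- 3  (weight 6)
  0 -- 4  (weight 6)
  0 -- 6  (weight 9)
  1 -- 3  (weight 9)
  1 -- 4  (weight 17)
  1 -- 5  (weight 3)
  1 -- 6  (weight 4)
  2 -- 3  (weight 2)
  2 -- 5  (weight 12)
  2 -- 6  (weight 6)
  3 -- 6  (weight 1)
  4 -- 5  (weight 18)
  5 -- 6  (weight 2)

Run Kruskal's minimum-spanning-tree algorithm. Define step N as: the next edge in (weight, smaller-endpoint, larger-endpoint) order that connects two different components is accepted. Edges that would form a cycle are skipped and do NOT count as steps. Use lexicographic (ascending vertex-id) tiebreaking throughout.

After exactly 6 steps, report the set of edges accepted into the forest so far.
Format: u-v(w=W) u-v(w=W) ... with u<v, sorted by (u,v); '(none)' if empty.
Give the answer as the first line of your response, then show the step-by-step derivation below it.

0-1(w=2) 0-4(w=6) 1-5(w=3) 2-3(w=2) 3-6(w=1) 5-6(w=2)

step 1: add edge 3-6 (w=1); MST = {3-6(w=1)}
step 2: add edge 0-1 (w=2); MST = {0-1(w=2) 3-6(w=1)}
step 3: add edge 2-3 (w=2); MST = {0-1(w=2) 2-3(w=2) 3-6(w=1)}
step 4: add edge 5-6 (w=2); MST = {0-1(w=2) 2-3(w=2) 3-6(w=1) 5-6(w=2)}
step 5: add edge 1-5 (w=3); MST = {0-1(w=2) 1-5(w=3) 2-3(w=2) 3-6(w=1) 5-6(w=2)}
step 6: add edge 0-4 (w=6); MST = {0-1(w=2) 0-4(w=6) 1-5(w=3) 2-3(w=2) 3-6(w=1) 5-6(w=2)}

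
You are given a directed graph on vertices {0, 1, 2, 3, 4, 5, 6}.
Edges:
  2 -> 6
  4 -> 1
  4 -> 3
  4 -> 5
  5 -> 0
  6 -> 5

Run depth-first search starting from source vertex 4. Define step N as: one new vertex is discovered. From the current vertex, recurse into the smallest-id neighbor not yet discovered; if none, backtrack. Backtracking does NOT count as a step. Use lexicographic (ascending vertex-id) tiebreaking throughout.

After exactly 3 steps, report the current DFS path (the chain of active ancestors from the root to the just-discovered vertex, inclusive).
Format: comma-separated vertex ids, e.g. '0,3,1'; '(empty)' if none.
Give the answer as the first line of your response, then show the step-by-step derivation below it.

4,3

step 1: discover 4; path=4; order=4
step 2: discover 1; path=4>1; order=4,1
step 3: discover 3; path=4>3; order=4,1,3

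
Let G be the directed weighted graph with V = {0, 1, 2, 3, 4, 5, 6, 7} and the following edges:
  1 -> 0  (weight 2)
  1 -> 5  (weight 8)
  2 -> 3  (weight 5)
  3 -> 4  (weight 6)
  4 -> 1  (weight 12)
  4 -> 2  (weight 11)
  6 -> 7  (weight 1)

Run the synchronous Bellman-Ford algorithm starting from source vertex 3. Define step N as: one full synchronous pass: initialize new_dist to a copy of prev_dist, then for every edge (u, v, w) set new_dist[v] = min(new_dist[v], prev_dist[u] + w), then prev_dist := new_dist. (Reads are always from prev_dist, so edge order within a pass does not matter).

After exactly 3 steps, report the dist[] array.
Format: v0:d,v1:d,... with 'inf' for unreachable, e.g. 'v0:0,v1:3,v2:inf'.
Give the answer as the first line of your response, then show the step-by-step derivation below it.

v0:20,v1:18,v2:17,v3:0,v4:6,v5:26,v6:inf,v7:inf

step 1: dist = v0:inf,v1:inf,v2:inf,v3:0,v4:6,v5:inf,v6:inf,v7:inf
step 2: dist = v0:inf,v1:18,v2:17,v3:0,v4:6,v5:inf,v6:inf,v7:inf
step 3: dist = v0:20,v1:18,v2:17,v3:0,v4:6,v5:26,v6:inf,v7:inf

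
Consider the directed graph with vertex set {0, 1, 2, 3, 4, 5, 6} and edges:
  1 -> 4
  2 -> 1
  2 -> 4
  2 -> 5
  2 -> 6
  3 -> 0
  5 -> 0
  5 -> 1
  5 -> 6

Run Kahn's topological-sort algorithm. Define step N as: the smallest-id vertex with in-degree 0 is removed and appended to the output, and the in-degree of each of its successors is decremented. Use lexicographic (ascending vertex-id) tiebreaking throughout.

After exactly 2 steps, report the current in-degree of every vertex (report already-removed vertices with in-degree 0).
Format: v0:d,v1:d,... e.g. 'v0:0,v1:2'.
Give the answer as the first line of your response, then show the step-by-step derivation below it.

v0:1,v1:1,v2:0,v3:0,v4:1,v5:0,v6:1

step 1: output 2; order=[2]; indeg=(2,1,0,0,1,0,1)
step 2: output 3; order=[2,3]; indeg=(1,1,0,0,1,0,1)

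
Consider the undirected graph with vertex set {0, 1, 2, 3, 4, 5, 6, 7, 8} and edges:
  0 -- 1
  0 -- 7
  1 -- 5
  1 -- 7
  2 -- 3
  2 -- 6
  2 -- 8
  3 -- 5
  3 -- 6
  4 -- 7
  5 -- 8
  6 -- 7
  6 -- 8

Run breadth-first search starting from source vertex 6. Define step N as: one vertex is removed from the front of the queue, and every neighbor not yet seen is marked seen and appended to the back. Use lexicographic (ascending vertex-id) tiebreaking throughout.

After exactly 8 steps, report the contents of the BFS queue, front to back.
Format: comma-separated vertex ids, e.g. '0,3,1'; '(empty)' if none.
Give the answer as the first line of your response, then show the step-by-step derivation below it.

4

step 1: dequeue 6; queue=[2,3,7,8]; order=6
step 2: dequeue 2; queue=[3,7,8]; order=6,2
step 3: dequeue 3; queue=[7,8,5]; order=6,2,3
step 4: dequeue 7; queue=[8,5,0,1,4]; order=6,2,3,7
step 5: dequeue 8; queue=[5,0,1,4]; order=6,2,3,7,8
step 6: dequeue 5; queue=[0,1,4]; order=6,2,3,7,8,5
step 7: dequeue 0; queue=[1,4]; order=6,2,3,7,8,5,0
step 8: dequeue 1; queue=[4]; order=6,2,3,7,8,5,0,1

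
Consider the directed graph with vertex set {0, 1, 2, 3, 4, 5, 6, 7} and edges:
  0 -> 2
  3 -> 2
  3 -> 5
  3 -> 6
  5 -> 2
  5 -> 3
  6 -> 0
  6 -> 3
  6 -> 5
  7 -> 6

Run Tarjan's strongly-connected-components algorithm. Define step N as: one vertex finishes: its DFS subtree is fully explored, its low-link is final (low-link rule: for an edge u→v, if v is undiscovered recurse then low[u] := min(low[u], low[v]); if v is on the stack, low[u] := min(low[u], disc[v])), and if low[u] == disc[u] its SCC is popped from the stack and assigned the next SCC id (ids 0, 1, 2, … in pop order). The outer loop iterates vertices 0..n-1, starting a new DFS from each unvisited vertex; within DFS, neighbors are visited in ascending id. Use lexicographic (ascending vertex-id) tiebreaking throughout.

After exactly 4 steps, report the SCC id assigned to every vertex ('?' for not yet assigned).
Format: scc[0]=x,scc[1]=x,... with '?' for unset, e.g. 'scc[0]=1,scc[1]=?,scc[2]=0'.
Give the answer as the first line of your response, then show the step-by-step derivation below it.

scc[0]=1,scc[1]=2,scc[2]=0,scc[3]=?,scc[4]=?,scc[5]=?,scc[6]=?,scc[7]=?

step 1: low=(low[0]=0,low[1]=?,low[2]=1,low[3]=?,low[4]=?,low[5]=?,low[6]=?,low[7]=?); scc=(scc[0]=?,scc[1]=?,scc[2]=0,scc[3]=?,scc[4]=?,scc[5]=?,scc[6]=?,scc[7]=?)
step 2: low=(low[0]=0,low[1]=?,low[2]=1,low[3]=?,low[4]=?,low[5]=?,low[6]=?,low[7]=?); scc=(scc[0]=1,scc[1]=?,scc[2]=0,scc[3]=?,scc[4]=?,scc[5]=?,scc[6]=?,scc[7]=?)
step 3: low=(low[0]=0,low[1]=2,low[2]=1,low[3]=?,low[4]=?,low[5]=?,low[6]=?,low[7]=?); scc=(scc[0]=1,scc[1]=2,scc[2]=0,scc[3]=?,scc[4]=?,scc[5]=?,scc[6]=?,scc[7]=?)
step 4: low=(low[0]=0,low[1]=2,low[2]=1,low[3]=3,low[4]=?,low[5]=3,low[6]=?,low[7]=?); scc=(scc[0]=1,scc[1]=2,scc[2]=0,scc[3]=?,scc[4]=?,scc[5]=?,scc[6]=?,scc[7]=?)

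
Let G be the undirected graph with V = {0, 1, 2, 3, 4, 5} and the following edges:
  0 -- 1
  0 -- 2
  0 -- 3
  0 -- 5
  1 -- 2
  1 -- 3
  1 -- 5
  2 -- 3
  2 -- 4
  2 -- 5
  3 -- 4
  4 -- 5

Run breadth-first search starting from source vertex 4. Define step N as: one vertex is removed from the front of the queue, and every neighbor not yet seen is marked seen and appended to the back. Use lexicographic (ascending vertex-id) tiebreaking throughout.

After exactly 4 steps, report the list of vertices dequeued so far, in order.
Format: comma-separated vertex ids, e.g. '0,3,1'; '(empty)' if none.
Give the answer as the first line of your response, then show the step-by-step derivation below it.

4,2,3,5

step 1: dequeue 4; queue=[2,3,5]; order=4
step 2: dequeue 2; queue=[3,5,0,1]; order=4,2
step 3: dequeue 3; queue=[5,0,1]; order=4,2,3
step 4: dequeue 5; queue=[0,1]; order=4,2,3,5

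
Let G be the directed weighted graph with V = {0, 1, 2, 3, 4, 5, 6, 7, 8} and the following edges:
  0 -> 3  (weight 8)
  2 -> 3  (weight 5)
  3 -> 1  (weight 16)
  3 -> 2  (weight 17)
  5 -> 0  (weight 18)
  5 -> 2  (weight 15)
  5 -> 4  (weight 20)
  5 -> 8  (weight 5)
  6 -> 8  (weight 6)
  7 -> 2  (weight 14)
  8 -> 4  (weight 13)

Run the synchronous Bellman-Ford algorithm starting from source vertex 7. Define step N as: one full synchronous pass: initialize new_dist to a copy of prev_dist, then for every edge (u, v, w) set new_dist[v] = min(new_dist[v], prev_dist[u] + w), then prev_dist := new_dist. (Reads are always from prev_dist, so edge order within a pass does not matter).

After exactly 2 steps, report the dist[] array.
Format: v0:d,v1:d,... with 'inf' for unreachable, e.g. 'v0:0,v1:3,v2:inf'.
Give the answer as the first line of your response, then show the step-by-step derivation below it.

v0:inf,v1:inf,v2:14,v3:19,v4:inf,v5:inf,v6:inf,v7:0,v8:inf

step 1: dist = v0:inf,v1:inf,v2:14,v3:inf,v4:inf,v5:inf,v6:inf,v7:0,v8:inf
step 2: dist = v0:inf,v1:inf,v2:14,v3:19,v4:inf,v5:inf,v6:inf,v7:0,v8:inf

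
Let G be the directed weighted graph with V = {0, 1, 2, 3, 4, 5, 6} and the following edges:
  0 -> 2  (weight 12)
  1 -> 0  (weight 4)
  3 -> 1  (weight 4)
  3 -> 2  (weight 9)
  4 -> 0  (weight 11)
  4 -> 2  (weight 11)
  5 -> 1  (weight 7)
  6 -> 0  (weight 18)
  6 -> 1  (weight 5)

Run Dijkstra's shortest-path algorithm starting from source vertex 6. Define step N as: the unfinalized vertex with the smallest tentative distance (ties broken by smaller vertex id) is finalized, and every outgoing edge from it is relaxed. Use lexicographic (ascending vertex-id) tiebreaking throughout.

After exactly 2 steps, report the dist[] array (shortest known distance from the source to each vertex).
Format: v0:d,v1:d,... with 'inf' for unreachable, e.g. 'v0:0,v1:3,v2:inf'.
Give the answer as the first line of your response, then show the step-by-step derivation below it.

v0:9,v1:5,v2:inf,v3:inf,v4:inf,v5:inf,v6:0

step 1: dist = v0:18,v1:5,v2:inf,v3:inf,v4:inf,v5:inf,v6:0
step 2: dist = v0:9,v1:5,v2:inf,v3:inf,v4:inf,v5:inf,v6:0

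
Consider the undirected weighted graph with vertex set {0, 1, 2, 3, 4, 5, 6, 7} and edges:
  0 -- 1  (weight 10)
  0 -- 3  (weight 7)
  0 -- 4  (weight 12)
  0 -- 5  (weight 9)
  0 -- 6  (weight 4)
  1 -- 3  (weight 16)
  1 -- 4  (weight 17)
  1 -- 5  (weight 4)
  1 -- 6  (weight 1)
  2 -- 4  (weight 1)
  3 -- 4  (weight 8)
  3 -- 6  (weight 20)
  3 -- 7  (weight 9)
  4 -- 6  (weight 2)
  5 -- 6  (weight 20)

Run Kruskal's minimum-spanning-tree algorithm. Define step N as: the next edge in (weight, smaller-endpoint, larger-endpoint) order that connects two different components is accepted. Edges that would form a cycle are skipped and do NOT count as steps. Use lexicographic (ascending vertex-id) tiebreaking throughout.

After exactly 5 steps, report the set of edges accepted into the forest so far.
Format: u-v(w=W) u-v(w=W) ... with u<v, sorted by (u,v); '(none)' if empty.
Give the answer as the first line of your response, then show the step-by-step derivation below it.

0-6(w=4) 1-5(w=4) 1-6(w=1) 2-4(w=1) 4-6(w=2)

step 1: add edge 1-6 (w=1); MST = {1-6(w=1)}
step 2: add edge 2-4 (w=1); MST = {1-6(w=1) 2-4(w=1)}
step 3: add edge 4-6 (w=2); MST = {1-6(w=1) 2-4(w=1) 4-6(w=2)}
step 4: add edge 0-6 (w=4); MST = {0-6(w=4) 1-6(w=1) 2-4(w=1) 4-6(w=2)}
step 5: add edge 1-5 (w=4); MST = {0-6(w=4) 1-5(w=4) 1-6(w=1) 2-4(w=1) 4-6(w=2)}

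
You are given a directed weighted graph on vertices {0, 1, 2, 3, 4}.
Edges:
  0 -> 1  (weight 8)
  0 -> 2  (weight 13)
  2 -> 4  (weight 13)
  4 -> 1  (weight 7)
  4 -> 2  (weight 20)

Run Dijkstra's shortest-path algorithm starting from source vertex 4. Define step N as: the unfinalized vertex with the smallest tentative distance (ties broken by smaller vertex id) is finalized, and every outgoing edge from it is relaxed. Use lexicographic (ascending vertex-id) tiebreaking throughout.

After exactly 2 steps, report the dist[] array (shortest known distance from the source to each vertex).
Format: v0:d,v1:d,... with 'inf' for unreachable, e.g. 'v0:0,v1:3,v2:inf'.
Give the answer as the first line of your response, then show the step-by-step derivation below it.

v0:inf,v1:7,v2:20,v3:inf,v4:0

step 1: dist = v0:inf,v1:7,v2:20,v3:inf,v4:0
step 2: dist = v0:inf,v1:7,v2:20,v3:inf,v4:0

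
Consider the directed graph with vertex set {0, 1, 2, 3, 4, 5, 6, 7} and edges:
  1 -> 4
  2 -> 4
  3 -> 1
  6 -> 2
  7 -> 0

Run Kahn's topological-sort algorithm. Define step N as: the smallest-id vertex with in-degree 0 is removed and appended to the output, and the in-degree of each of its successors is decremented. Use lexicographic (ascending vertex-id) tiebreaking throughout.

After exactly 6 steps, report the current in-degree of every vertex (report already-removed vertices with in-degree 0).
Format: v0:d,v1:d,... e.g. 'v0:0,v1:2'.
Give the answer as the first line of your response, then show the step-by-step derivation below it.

v0:1,v1:0,v2:0,v3:0,v4:0,v5:0,v6:0,v7:0

step 1: output 3; order=[3]; indeg=(1,0,1,0,2,0,0,0)
step 2: output 1; order=[3,1]; indeg=(1,0,1,0,1,0,0,0)
step 3: output 5; order=[3,1,5]; indeg=(1,0,1,0,1,0,0,0)
step 4: output 6; order=[3,1,5,6]; indeg=(1,0,0,0,1,0,0,0)
step 5: output 2; order=[3,1,5,6,2]; indeg=(1,0,0,0,0,0,0,0)
step 6: output 4; order=[3,1,5,6,2,4]; indeg=(1,0,0,0,0,0,0,0)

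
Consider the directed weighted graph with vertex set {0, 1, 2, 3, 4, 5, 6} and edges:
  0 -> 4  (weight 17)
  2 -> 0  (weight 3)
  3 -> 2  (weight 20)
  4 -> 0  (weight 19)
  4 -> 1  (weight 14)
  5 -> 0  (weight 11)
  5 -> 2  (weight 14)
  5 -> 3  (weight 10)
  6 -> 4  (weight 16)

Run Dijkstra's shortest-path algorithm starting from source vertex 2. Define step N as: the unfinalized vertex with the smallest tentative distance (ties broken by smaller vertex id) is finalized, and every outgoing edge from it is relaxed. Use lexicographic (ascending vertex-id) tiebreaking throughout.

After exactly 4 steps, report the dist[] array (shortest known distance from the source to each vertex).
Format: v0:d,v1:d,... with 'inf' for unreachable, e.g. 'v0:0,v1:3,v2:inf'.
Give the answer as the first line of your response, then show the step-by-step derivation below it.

v0:3,v1:34,v2:0,v3:inf,v4:20,v5:inf,v6:inf

step 1: dist = v0:3,v1:inf,v2:0,v3:inf,v4:inf,v5:inf,v6:inf
step 2: dist = v0:3,v1:inf,v2:0,v3:inf,v4:20,v5:inf,v6:inf
step 3: dist = v0:3,v1:34,v2:0,v3:inf,v4:20,v5:inf,v6:inf
step 4: dist = v0:3,v1:34,v2:0,v3:inf,v4:20,v5:inf,v6:inf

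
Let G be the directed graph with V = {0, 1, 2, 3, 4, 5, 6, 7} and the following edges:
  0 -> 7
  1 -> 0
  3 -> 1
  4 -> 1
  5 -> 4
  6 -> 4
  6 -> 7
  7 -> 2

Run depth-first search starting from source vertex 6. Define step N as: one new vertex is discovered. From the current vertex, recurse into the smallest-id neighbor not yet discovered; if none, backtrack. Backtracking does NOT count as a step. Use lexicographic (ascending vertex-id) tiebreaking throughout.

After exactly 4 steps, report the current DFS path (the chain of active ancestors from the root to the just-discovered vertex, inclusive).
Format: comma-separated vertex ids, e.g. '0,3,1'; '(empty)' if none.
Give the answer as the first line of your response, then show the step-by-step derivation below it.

6,4,1,0

step 1: discover 6; path=6; order=6
step 2: discover 4; path=6>4; order=6,4
step 3: discover 1; path=6>4>1; order=6,4,1
step 4: discover 0; path=6>4>1>0; order=6,4,1,0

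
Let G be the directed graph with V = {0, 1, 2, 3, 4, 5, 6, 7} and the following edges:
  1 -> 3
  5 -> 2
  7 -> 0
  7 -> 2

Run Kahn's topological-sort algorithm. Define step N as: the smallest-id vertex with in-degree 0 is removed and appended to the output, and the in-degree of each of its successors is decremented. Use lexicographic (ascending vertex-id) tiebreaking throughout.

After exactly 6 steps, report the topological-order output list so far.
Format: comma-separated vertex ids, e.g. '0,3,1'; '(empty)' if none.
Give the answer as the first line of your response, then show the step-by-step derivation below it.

1,3,4,5,6,7

step 1: output 1; order=[1]; indeg=(1,0,2,0,0,0,0,0)
step 2: output 3; order=[1,3]; indeg=(1,0,2,0,0,0,0,0)
step 3: output 4; order=[1,3,4]; indeg=(1,0,2,0,0,0,0,0)
step 4: output 5; order=[1,3,4,5]; indeg=(1,0,1,0,0,0,0,0)
step 5: output 6; order=[1,3,4,5,6]; indeg=(1,0,1,0,0,0,0,0)
step 6: output 7; order=[1,3,4,5,6,7]; indeg=(0,0,0,0,0,0,0,0)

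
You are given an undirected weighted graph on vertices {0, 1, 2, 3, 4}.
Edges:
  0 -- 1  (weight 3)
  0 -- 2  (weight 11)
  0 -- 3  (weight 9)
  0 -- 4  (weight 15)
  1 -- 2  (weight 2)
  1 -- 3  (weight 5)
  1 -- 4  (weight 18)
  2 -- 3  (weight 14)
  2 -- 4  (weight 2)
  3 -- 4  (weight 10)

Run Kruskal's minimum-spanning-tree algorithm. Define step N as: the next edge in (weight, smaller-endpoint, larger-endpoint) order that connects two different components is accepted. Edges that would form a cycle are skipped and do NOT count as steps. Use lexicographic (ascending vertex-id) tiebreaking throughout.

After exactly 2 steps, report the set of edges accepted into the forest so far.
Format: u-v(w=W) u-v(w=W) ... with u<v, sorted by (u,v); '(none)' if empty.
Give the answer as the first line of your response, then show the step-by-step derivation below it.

1-2(w=2) 2-4(w=2)

step 1: add edge 1-2 (w=2); MST = {1-2(w=2)}
step 2: add edge 2-4 (w=2); MST = {1-2(w=2) 2-4(w=2)}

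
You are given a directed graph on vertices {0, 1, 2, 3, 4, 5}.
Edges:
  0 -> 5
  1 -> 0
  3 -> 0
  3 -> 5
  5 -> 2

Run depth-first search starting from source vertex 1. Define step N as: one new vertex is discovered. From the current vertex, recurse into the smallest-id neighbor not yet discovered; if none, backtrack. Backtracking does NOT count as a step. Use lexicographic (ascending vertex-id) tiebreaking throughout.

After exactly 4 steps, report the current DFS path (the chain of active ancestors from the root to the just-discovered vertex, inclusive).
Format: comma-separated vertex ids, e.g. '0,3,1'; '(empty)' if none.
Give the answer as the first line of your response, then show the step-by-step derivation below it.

1,0,5,2

step 1: discover 1; path=1; order=1
step 2: discover 0; path=1>0; order=1,0
step 3: discover 5; path=1>0>5; order=1,0,5
step 4: discover 2; path=1>0>5>2; order=1,0,5,2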